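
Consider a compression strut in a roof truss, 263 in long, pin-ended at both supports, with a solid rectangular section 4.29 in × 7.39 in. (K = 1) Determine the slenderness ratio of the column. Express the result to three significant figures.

For a rectangle r_min = b/√12 = 4.29/√12 = 1.238 in
L_e = K·L = 1 × 263 = 263.0 in
λ = L_e / r_min = 263.00 / 1.238 = 212

λ ≈ 212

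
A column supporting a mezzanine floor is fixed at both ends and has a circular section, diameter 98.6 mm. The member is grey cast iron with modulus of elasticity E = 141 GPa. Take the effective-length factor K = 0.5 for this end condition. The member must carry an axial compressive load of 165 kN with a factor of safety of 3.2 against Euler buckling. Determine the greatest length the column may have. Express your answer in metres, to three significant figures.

L_max ≈ 6.99 m

I = πd⁴/64 = π×98.6⁴/64 = 4.640×10^6 mm⁴
I = 4.640×10^-6 m⁴
Required critical load P_cr = n·P = 3.2 × 165 = 528.0 kN = 5.280×10^5 N
From P_cr = π²EI/(K·L)²:  L = (1/K)·√(π²EI/P_cr) = (1/0.5)·√(π²×1.41×10^11×4.640×10^-6/5.280×10^5)
L = 6.99 m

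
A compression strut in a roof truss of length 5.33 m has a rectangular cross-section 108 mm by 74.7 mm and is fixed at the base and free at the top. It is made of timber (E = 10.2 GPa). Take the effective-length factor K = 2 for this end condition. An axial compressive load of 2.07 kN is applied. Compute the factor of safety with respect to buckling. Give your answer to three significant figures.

Buckling occurs about the weak axis: I_min = h·b³/12 with b = 74.7 mm (the shorter side).
I_min = 108×74.7³/12 = 3.751×10^6 mm⁴
I = 3.751×10^6 mm⁴ = 3.751×10^-6 m⁴
Effective length L_e = K·L = 2 × 5.33 = 10.66 m
P_cr = π²EI / L_e² = π² × 10.2×10⁹ × 3.751×10^-6 / 10.66² = 3.323×10^3 N
Factor of safety n = P_cr / P = 3.3235 / 2.07 = 1.61

n ≈ 1.61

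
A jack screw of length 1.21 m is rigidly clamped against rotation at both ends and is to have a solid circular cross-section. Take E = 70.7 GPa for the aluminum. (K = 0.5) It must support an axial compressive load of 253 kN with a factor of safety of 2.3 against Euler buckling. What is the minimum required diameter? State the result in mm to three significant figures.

d ≈ 49.9 mm

Required P_cr = n·P = 2.3 × 253 = 581.9 kN
L_e = K·L = 0.5 × 1.21 = 0.6050 m
Required I = P_cr·L_e²/(π²E) = 5.819×10^5 × 0.6050² / (π² × 7.07×10^10) = 3.052×10^-7 m⁴
I_req = 3.052×10^5 mm⁴
Solid circle: I = πd⁴/64  ⇒  d = (64I/π)^(1/4) = (64×3.052×10^5/π)^(1/4) = 49.9 mm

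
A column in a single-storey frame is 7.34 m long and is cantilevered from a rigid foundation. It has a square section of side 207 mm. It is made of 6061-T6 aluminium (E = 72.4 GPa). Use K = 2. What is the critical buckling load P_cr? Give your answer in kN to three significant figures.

P_cr ≈ 507 kN

I = a⁴/12 = 207⁴/12 = 1.530×10^8 mm⁴
I = 1.530×10^8 mm⁴ = 1.530×10^-4 m⁴
Effective length L_e = K·L = 2 × 7.34 = 14.68 m
P_cr = π²EI / L_e² = π² × 72.4×10⁹ × 1.530×10^-4 / 14.68² = 5.073×10^5 N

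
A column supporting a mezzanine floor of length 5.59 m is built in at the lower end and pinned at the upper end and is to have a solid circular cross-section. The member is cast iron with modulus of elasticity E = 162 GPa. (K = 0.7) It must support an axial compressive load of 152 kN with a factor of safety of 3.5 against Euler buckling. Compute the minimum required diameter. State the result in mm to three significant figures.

Required P_cr = n·P = 3.5 × 152 = 532.0 kN
L_e = K·L = 0.7 × 5.59 = 3.913 m
Required I = P_cr·L_e²/(π²E) = 5.320×10^5 × 3.913² / (π² × 1.62×10^11) = 5.095×10^-6 m⁴
I_req = 5.095×10^6 mm⁴
Solid circle: I = πd⁴/64  ⇒  d = (64I/π)^(1/4) = (64×5.095×10^6/π)^(1/4) = 101 mm

d ≈ 101 mm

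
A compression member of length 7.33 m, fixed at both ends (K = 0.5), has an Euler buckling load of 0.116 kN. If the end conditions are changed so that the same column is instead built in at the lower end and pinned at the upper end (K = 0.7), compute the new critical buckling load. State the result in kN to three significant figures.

P_cr ≈ 0.0592 kN

P_cr ∝ 1/K², so P_cr,new = P_cr,old × (K_old/K_new)² = 0.116 × (0.5/0.7)²
= 0.116 × 0.5102 = 0.0592 kN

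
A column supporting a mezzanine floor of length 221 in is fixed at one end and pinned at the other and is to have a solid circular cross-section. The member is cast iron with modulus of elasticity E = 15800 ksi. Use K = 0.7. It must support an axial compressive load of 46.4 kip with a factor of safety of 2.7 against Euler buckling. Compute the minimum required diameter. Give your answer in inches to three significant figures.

d ≈ 4.45 in

Required P_cr = n·P = 2.7 × 46.4 = 125.3 kip
L_e = K·L = 0.7 × 221 = 154.7 in
Required I = P_cr·L_e²/(π²E) = 1.253×10^5 × 154.7² / (π² × 1.58×10^7) = 19.23 in⁴
Solid circle: I = πd⁴/64  ⇒  d = (64I/π)^(1/4) = (64×19.23/π)^(1/4) = 4.45 in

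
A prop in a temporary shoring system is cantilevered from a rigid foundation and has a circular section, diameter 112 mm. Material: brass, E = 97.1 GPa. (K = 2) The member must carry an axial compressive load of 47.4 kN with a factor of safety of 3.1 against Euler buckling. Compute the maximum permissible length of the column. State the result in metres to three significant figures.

I = πd⁴/64 = π×112⁴/64 = 7.724×10^6 mm⁴
I = 7.724×10^-6 m⁴
Required critical load P_cr = n·P = 3.1 × 47.4 = 146.9 kN = 1.469×10^5 N
From P_cr = π²EI/(K·L)²:  L = (1/K)·√(π²EI/P_cr) = (1/2)·√(π²×9.71×10^10×7.724×10^-6/1.469×10^5)
L = 3.55 m

L_max ≈ 3.55 m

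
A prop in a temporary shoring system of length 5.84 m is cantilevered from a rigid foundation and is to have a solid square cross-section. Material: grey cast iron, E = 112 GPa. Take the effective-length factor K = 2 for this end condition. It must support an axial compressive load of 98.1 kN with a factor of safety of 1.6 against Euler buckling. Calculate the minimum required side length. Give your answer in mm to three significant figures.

a ≈ 123 mm

Required P_cr = n·P = 1.6 × 98.1 = 157.0 kN
L_e = K·L = 2 × 5.84 = 11.68 m
Required I = P_cr·L_e²/(π²E) = 1.570×10^5 × 11.68² / (π² × 1.12×10^11) = 1.937×10^-5 m⁴
I_req = 1.937×10^7 mm⁴
Solid square: I = a⁴/12  ⇒  a = (12I)^(1/4) = (12×1.937×10^7)^(1/4) = 123 mm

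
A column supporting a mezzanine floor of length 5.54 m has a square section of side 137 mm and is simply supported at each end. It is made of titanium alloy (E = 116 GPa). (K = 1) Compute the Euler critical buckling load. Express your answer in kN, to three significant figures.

I = a⁴/12 = 137⁴/12 = 2.936×10^7 mm⁴
I = 2.936×10^7 mm⁴ = 2.936×10^-5 m⁴
Effective length L_e = K·L = 1 × 5.54 = 5.540 m
P_cr = π²EI / L_e² = π² × 116×10⁹ × 2.936×10^-5 / 5.540² = 1.095×10^6 N

P_cr ≈ 1100 kN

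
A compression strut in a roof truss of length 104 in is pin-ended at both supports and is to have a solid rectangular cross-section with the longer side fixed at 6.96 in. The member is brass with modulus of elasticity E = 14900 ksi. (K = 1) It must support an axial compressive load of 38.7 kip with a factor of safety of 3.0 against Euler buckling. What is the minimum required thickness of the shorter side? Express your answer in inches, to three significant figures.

Required P_cr = n·P = 3.0 × 38.7 = 116.1 kip
L_e = K·L = 1 × 104 = 104.0 in
Required I = P_cr·L_e²/(π²E) = 1.161×10^5 × 104.0² / (π² × 1.49×10^7) = 8.539 in⁴
Rectangle, weak axis: I_min = h·b³/12 with h = 6.96 in fixed  ⇒  b = (12I/h)^(1/3) = 2.45 in

b ≈ 2.45 in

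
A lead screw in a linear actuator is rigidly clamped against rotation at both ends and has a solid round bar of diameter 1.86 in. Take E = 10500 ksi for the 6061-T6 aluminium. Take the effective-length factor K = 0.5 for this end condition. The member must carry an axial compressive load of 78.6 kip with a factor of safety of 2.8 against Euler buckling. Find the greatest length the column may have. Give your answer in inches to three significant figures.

I = πd⁴/64 = π×1.86⁴/64 = 0.5875 in⁴
Required critical load P_cr = n·P = 2.8 × 78.6 = 220.1 kip = 2.201×10^5 lb
From P_cr = π²EI/(K·L)²:  L = (1/K)·√(π²EI/P_cr) = (1/0.5)·√(π²×1.05×10^7×0.5875/2.201×10^5)
L = 33.3 in

L_max ≈ 33.3 in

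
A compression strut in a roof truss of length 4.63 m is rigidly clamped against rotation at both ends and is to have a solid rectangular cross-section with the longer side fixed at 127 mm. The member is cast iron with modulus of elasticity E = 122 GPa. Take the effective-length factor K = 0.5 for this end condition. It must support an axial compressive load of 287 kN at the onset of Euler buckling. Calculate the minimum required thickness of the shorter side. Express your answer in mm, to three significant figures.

L_e = K·L = 0.5 × 4.63 = 2.315 m
Required I = P_cr·L_e²/(π²E) = 2.870×10^5 × 2.315² / (π² × 1.22×10^11) = 1.277×10^-6 m⁴
I_req = 1.277×10^6 mm⁴
Rectangle, weak axis: I_min = h·b³/12 with h = 127 mm fixed  ⇒  b = (12I/h)^(1/3) = 49.4 mm

b ≈ 49.4 mm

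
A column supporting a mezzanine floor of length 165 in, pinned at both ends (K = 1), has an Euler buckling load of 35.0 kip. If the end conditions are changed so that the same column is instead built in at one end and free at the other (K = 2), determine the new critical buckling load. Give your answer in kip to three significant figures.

P_cr ∝ 1/K², so P_cr,new = P_cr,old × (K_old/K_new)² = 35.0 × (1/2)²
= 35.0 × 0.2500 = 8.75 kip

P_cr ≈ 8.75 kip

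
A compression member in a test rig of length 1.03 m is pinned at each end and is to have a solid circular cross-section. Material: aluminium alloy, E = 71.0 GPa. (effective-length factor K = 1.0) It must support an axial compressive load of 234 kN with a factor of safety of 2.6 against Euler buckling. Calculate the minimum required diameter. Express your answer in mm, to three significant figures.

Required P_cr = n·P = 2.6 × 234 = 608.4 kN
L_e = K·L = 1 × 1.03 = 1.030 m
Required I = P_cr·L_e²/(π²E) = 6.084×10^5 × 1.030² / (π² × 7.10×10^10) = 9.211×10^-7 m⁴
I_req = 9.211×10^5 mm⁴
Solid circle: I = πd⁴/64  ⇒  d = (64I/π)^(1/4) = (64×9.211×10^5/π)^(1/4) = 65.8 mm

d ≈ 65.8 mm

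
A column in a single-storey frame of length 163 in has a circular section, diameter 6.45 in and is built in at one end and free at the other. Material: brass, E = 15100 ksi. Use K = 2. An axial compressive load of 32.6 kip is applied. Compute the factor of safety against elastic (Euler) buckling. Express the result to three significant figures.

I = πd⁴/64 = π×6.45⁴/64 = 84.96 in⁴
Effective length L_e = K·L = 2 × 163 = 326.0 in
P_cr = π²EI / L_e² = π² × 15100×10³ × 84.96 / 326.0² = 1.191×10^5 lb
Factor of safety n = P_cr / P = 119.14 / 32.6 = 3.65

n ≈ 3.65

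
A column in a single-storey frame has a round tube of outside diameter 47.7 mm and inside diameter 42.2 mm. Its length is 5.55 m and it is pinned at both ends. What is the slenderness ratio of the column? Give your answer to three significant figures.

d_o = 47.7 mm, d_i = 42.2 mm
I = π(d_o⁴ − d_i⁴)/64 = π(47.7⁴ − 42.20⁴)/64 = 9.845×10^4 mm⁴
A = 388.3 mm²;  r_min = √(I/A) = √(9.845×10^4/388.3) = 15.92 mm
L_e = K·L = 1 × 5.55 m = 5.550 m = 5550.0 mm
λ = L_e / r_min = 5550.0 / 15.92 = 349

λ ≈ 349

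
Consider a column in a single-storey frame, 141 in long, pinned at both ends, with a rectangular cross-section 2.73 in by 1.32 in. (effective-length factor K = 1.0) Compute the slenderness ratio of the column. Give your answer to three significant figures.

For a rectangle r_min = b/√12 = 1.32/√12 = 0.3811 in
L_e = K·L = 1 × 141 = 141.0 in
λ = L_e / r_min = 141.00 / 0.3811 = 370

λ ≈ 370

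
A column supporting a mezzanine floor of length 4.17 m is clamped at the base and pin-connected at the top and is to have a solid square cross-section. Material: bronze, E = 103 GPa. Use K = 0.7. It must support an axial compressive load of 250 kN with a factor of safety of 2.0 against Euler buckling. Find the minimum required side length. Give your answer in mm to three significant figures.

Required P_cr = n·P = 2.0 × 250 = 500.0 kN
L_e = K·L = 0.7 × 4.17 = 2.919 m
Required I = P_cr·L_e²/(π²E) = 5.000×10^5 × 2.919² / (π² × 1.03×10^11) = 4.191×10^-6 m⁴
I_req = 4.191×10^6 mm⁴
Solid square: I = a⁴/12  ⇒  a = (12I)^(1/4) = (12×4.191×10^6)^(1/4) = 84.2 mm

a ≈ 84.2 mm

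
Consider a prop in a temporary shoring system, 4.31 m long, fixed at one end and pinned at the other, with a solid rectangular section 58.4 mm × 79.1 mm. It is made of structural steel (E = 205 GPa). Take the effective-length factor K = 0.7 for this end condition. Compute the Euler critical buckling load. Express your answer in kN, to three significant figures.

P_cr ≈ 292 kN

Buckling occurs about the weak axis: I_min = h·b³/12 with b = 58.4 mm (the shorter side).
I_min = 79.1×58.4³/12 = 1.313×10^6 mm⁴
I = 1.313×10^6 mm⁴ = 1.313×10^-6 m⁴
Effective length L_e = K·L = 0.7 × 4.31 = 3.017 m
P_cr = π²EI / L_e² = π² × 205×10⁹ × 1.313×10^-6 / 3.017² = 2.918×10^5 N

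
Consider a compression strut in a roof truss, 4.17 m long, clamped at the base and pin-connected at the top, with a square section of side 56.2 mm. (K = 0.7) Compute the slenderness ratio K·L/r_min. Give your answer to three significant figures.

λ ≈ 180

For a square r = a/√12 = 56.2/√12 = 16.22 mm
L_e = K·L = 0.7 × 4.17 m = 2.919 m = 2919.0 mm
λ = L_e / r_min = 2919.0 / 16.22 = 180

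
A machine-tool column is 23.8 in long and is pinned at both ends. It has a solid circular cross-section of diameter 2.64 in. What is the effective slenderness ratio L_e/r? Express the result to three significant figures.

For a solid circle r = d/4 = 2.64/4 = 0.6600 in
L_e = K·L = 1 × 23.8 = 23.80 in
λ = L_e / r_min = 23.800 / 0.6600 = 36.1

λ ≈ 36.1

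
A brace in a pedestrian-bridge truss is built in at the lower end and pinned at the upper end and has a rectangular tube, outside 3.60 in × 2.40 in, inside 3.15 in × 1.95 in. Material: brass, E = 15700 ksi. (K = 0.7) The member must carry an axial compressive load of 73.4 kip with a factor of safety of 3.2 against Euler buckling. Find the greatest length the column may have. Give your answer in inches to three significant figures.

Weak-axis I_min = (h_o·b_o³ − h_i·b_i³)/12 with b_o = 2.40, b_i = 1.950 in (shorter outer/inner sides).
I_min = (3.60×2.40³ − 3.150×1.950³)/12 = 2.201 in⁴
Required critical load P_cr = n·P = 3.2 × 73.4 = 234.9 kip = 2.349×10^5 lb
From P_cr = π²EI/(K·L)²:  L = (1/K)·√(π²EI/P_cr) = (1/0.7)·√(π²×1.57×10^7×2.201/2.349×10^5)
L = 54.4 in

L_max ≈ 54.4 in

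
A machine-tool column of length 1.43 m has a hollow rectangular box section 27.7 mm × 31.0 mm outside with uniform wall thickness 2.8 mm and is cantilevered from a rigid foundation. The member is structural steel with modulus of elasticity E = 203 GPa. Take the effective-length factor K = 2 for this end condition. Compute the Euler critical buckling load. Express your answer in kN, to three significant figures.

Inner dimensions: h_i = 31.0 − 2×2.8 = 25.40 mm, b_i = 27.7 − 2×2.8 = 22.10 mm
Weak-axis I_min = (h_o·b_o³ − h_i·b_i³)/12 with b_o = 27.7, b_i = 22.10 mm (shorter outer/inner sides).
I_min = (31.0×27.7³ − 25.40×22.10³)/12 = 3.206×10^4 mm⁴
I = 3.206×10^4 mm⁴ = 3.206×10^-8 m⁴
Effective length L_e = K·L = 2 × 1.43 = 2.860 m
P_cr = π²EI / L_e² = π² × 203×10⁹ × 3.206×10^-8 / 2.860² = 7.853×10^3 N

P_cr ≈ 7.85 kN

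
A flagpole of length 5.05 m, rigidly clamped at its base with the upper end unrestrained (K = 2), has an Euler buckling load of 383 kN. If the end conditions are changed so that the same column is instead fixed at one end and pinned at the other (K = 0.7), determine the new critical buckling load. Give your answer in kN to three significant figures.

P_cr ≈ 3130 kN

P_cr ∝ 1/K², so P_cr,new = P_cr,old × (K_old/K_new)² = 383 × (2/0.7)²
= 383 × 8.163 = 3130 kN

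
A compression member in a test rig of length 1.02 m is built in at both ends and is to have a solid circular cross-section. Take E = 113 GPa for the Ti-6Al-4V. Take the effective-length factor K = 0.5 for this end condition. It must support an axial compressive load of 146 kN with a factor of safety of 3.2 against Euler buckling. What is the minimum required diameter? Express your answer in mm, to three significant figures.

d ≈ 38.6 mm

Required P_cr = n·P = 3.2 × 146 = 467.2 kN
L_e = K·L = 0.5 × 1.02 = 0.5100 m
Required I = P_cr·L_e²/(π²E) = 4.672×10^5 × 0.5100² / (π² × 1.13×10^11) = 1.090×10^-7 m⁴
I_req = 1.090×10^5 mm⁴
Solid circle: I = πd⁴/64  ⇒  d = (64I/π)^(1/4) = (64×1.090×10^5/π)^(1/4) = 38.6 mm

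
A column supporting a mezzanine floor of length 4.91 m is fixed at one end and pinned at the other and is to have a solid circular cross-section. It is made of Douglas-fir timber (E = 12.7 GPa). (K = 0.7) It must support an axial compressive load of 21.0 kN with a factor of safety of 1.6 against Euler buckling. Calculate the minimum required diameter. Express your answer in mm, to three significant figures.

Required P_cr = n·P = 1.6 × 21.0 = 33.60 kN
L_e = K·L = 0.7 × 4.91 = 3.437 m
Required I = P_cr·L_e²/(π²E) = 3.360×10^4 × 3.437² / (π² × 1.27×10^10) = 3.167×10^-6 m⁴
I_req = 3.167×10^6 mm⁴
Solid circle: I = πd⁴/64  ⇒  d = (64I/π)^(1/4) = (64×3.167×10^6/π)^(1/4) = 89.6 mm

d ≈ 89.6 mm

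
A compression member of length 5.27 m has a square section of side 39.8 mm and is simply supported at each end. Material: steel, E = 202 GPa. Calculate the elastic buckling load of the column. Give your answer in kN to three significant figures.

I = a⁴/12 = 39.8⁴/12 = 2.091×10^5 mm⁴
I = 2.091×10^5 mm⁴ = 2.091×10^-7 m⁴
Effective length L_e = K·L = 1 × 5.27 = 5.270 m
P_cr = π²EI / L_e² = π² × 202×10⁹ × 2.091×10^-7 / 5.270² = 1.501×10^4 N

P_cr ≈ 15.0 kN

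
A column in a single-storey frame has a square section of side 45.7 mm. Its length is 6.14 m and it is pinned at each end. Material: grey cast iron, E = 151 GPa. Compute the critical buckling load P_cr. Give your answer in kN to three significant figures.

P_cr ≈ 14.4 kN

I = a⁴/12 = 45.7⁴/12 = 3.635×10^5 mm⁴
I = 3.635×10^5 mm⁴ = 3.635×10^-7 m⁴
Effective length L_e = K·L = 1 × 6.14 = 6.140 m
P_cr = π²EI / L_e² = π² × 151×10⁹ × 3.635×10^-7 / 6.140² = 1.437×10^4 N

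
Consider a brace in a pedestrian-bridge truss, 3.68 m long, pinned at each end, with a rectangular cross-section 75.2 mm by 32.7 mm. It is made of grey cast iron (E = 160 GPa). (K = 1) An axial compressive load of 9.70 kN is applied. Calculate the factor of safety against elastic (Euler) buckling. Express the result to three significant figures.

Buckling occurs about the weak axis: I_min = h·b³/12 with b = 32.7 mm (the shorter side).
I_min = 75.2×32.7³/12 = 2.191×10^5 mm⁴
I = 2.191×10^5 mm⁴ = 2.191×10^-7 m⁴
Effective length L_e = K·L = 1 × 3.68 = 3.680 m
P_cr = π²EI / L_e² = π² × 160×10⁹ × 2.191×10^-7 / 3.680² = 2.555×10^4 N
Factor of safety n = P_cr / P = 25.551 / 9.70 = 2.63

n ≈ 2.63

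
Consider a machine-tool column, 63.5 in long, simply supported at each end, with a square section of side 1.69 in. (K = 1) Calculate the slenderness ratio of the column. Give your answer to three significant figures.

For a square r = a/√12 = 1.69/√12 = 0.4879 in
L_e = K·L = 1 × 63.5 = 63.50 in
λ = L_e / r_min = 63.500 / 0.4879 = 130

λ ≈ 130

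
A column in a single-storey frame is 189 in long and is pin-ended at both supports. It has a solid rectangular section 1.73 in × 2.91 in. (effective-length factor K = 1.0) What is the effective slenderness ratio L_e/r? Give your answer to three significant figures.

For a rectangle r_min = b/√12 = 1.73/√12 = 0.4994 in
L_e = K·L = 1 × 189 = 189.0 in
λ = L_e / r_min = 189.00 / 0.4994 = 378

λ ≈ 378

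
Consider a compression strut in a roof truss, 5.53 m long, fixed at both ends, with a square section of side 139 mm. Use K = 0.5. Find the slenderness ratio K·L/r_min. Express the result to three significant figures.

λ ≈ 68.9

I = a⁴/12 = 139⁴/12 = 3.111×10^7 mm⁴
A = 1.932×10^4 mm²;  r_min = √(I/A) = √(3.111×10^7/1.932×10^4) = 40.13 mm
L_e = K·L = 0.5 × 5.53 m = 2.765 m = 2765.0 mm
λ = L_e / r_min = 2765.0 / 40.13 = 68.9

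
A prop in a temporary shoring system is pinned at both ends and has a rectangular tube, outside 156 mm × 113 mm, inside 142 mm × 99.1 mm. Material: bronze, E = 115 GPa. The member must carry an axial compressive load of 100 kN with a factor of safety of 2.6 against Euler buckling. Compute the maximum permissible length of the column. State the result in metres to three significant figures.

Weak-axis I_min = (h_o·b_o³ − h_i·b_i³)/12 with b_o = 113, b_i = 99.10 mm (shorter outer/inner sides).
I_min = (156×113³ − 142.0×99.10³)/12 = 7.241×10^6 mm⁴
I = 7.241×10^-6 m⁴
Required critical load P_cr = n·P = 2.6 × 100 = 260.0 kN = 2.600×10^5 N
From P_cr = π²EI/(K·L)²:  L = (1/K)·√(π²EI/P_cr) = (1/1)·√(π²×1.15×10^11×7.241×10^-6/2.600×10^5)
L = 5.62 m

L_max ≈ 5.62 m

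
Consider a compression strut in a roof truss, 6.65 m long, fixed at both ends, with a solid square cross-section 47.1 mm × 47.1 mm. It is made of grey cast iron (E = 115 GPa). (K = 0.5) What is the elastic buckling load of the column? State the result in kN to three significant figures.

I = a⁴/12 = 47.1⁴/12 = 4.101×10^5 mm⁴
I = 4.101×10^5 mm⁴ = 4.101×10^-7 m⁴
Effective length L_e = K·L = 0.5 × 6.65 = 3.325 m
P_cr = π²EI / L_e² = π² × 115×10⁹ × 4.101×10^-7 / 3.325² = 4.210×10^4 N

P_cr ≈ 42.1 kN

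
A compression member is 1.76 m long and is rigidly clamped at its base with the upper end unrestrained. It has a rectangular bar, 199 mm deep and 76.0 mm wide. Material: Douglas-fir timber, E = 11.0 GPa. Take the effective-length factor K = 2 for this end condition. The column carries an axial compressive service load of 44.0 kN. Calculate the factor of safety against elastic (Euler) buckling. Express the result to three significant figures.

Buckling occurs about the weak axis: I_min = h·b³/12 with b = 76.0 mm (the shorter side).
I_min = 199×76.0³/12 = 7.280×10^6 mm⁴
I = 7.280×10^6 mm⁴ = 7.280×10^-6 m⁴
Effective length L_e = K·L = 2 × 1.76 = 3.520 m
P_cr = π²EI / L_e² = π² × 11.0×10⁹ × 7.280×10^-6 / 3.520² = 6.379×10^4 N
Factor of safety n = P_cr / P = 63.785 / 44.0 = 1.45

n ≈ 1.45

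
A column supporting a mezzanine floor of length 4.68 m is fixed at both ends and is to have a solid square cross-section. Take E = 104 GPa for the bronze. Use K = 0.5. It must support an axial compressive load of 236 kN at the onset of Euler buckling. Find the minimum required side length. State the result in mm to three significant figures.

L_e = K·L = 0.5 × 4.68 = 2.340 m
Required I = P_cr·L_e²/(π²E) = 2.360×10^5 × 2.340² / (π² × 1.04×10^11) = 1.259×10^-6 m⁴
I_req = 1.259×10^6 mm⁴
Solid square: I = a⁴/12  ⇒  a = (12I)^(1/4) = (12×1.259×10^6)^(1/4) = 62.3 mm

a ≈ 62.3 mm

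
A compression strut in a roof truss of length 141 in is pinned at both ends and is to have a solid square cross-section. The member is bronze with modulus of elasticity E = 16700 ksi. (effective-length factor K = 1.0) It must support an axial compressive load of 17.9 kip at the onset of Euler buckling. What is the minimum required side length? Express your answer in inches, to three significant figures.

a ≈ 2.26 in

L_e = K·L = 1 × 141 = 141.0 in
Required I = P_cr·L_e²/(π²E) = 1.790×10^4 × 141.0² / (π² × 1.67×10^7) = 2.159 in⁴
Solid square: I = a⁴/12  ⇒  a = (12I)^(1/4) = (12×2.159)^(1/4) = 2.26 in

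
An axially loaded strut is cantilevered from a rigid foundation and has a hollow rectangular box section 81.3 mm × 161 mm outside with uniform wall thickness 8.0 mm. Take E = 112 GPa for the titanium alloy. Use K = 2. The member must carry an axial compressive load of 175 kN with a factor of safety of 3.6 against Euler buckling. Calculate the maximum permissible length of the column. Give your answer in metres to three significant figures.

Inner dimensions: h_i = 161 − 2×8.0 = 145.0 mm, b_i = 81.3 − 2×8.0 = 65.30 mm
Weak-axis I_min = (h_o·b_o³ − h_i·b_i³)/12 with b_o = 81.3, b_i = 65.30 mm (shorter outer/inner sides).
I_min = (161×81.3³ − 145.0×65.30³)/12 = 3.845×10^6 mm⁴
I = 3.845×10^-6 m⁴
Required critical load P_cr = n·P = 3.6 × 175 = 630.0 kN = 6.300×10^5 N
From P_cr = π²EI/(K·L)²:  L = (1/K)·√(π²EI/P_cr) = (1/2)·√(π²×1.12×10^11×3.845×10^-6/6.300×10^5)
L = 1.30 m

L_max ≈ 1.30 m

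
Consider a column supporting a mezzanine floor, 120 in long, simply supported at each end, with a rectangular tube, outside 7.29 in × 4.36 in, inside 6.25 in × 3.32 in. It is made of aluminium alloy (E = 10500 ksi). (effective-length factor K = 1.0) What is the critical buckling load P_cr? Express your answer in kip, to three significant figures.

P_cr ≈ 225 kip

Weak-axis I_min = (h_o·b_o³ − h_i·b_i³)/12 with b_o = 4.36, b_i = 3.320 in (shorter outer/inner sides).
I_min = (7.29×4.36³ − 6.250×3.320³)/12 = 31.29 in⁴
Effective length L_e = K·L = 1 × 120 = 120.0 in
P_cr = π²EI / L_e² = π² × 10500×10³ × 31.29 / 120.0² = 2.252×10^5 lb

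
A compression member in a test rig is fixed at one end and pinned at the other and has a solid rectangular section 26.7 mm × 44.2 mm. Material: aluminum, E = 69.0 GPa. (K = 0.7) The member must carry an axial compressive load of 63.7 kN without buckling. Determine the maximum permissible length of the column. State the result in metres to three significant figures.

L_max ≈ 1.24 m

Buckling occurs about the weak axis: I_min = h·b³/12 with b = 26.7 mm (the shorter side).
I_min = 44.2×26.7³/12 = 7.011×10^4 mm⁴
I = 7.011×10^-8 m⁴
At the buckling limit P_cr = P = 6.370×10^4 N
From P_cr = π²EI/(K·L)²:  L = (1/K)·√(π²EI/P_cr) = (1/0.7)·√(π²×6.90×10^10×7.011×10^-8/6.370×10^4)
L = 1.24 m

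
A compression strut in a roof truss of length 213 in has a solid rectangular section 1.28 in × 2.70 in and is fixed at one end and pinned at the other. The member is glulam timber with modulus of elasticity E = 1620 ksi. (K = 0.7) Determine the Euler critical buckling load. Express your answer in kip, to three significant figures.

Buckling occurs about the weak axis: I_min = h·b³/12 with b = 1.28 in (the shorter side).
I_min = 2.70×1.28³/12 = 0.4719 in⁴
Effective length L_e = K·L = 0.7 × 213 = 149.1 in
P_cr = π²EI / L_e² = π² × 1620×10³ × 0.4719 / 149.1² = 339.4 lb

P_cr ≈ 0.339 kip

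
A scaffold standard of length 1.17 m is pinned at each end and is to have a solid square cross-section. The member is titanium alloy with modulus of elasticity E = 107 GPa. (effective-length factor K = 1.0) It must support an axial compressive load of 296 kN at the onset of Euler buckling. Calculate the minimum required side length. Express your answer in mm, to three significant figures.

L_e = K·L = 1 × 1.17 = 1.170 m
Required I = P_cr·L_e²/(π²E) = 2.960×10^5 × 1.170² / (π² × 1.07×10^11) = 3.837×10^-7 m⁴
I_req = 3.837×10^5 mm⁴
Solid square: I = a⁴/12  ⇒  a = (12I)^(1/4) = (12×3.837×10^5)^(1/4) = 46.3 mm

a ≈ 46.3 mm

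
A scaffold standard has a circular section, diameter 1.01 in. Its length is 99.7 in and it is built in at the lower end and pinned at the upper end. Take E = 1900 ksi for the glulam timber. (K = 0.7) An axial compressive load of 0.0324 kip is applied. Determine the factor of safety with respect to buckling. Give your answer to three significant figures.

n ≈ 6.07

I = πd⁴/64 = π×1.01⁴/64 = 5.108×10^-2 in⁴
Effective length L_e = K·L = 0.7 × 99.7 = 69.79 in
P_cr = π²EI / L_e² = π² × 1900×10³ × 5.108×10^-2 / 69.79² = 196.7 lb
Factor of safety n = P_cr / P = 0.19666 / 0.0324 = 6.07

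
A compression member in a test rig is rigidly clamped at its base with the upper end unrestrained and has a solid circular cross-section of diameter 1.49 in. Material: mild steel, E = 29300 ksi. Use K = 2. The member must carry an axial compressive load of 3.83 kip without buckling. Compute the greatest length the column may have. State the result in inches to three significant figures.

L_max ≈ 67.6 in

I = πd⁴/64 = π×1.49⁴/64 = 0.2419 in⁴
At the buckling limit P_cr = P = 3.830×10^3 lb
From P_cr = π²EI/(K·L)²:  L = (1/K)·√(π²EI/P_cr) = (1/2)·√(π²×2.93×10^7×0.2419/3.830×10^3)
L = 67.6 in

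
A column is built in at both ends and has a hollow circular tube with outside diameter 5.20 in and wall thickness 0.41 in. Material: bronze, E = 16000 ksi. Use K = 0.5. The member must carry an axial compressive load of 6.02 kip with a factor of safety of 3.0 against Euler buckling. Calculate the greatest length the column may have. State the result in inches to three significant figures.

Inner diameter d_i = 5.20 − 2×0.41 = 4.380 in
I = π(d_o⁴ − d_i⁴)/64 = π(5.20⁴ − 4.380⁴)/64 = 17.82 in⁴
Required critical load P_cr = n·P = 3.0 × 6.02 = 18.06 kip = 1.806×10^4 lb
From P_cr = π²EI/(K·L)²:  L = (1/K)·√(π²EI/P_cr) = (1/0.5)·√(π²×1.60×10^7×17.82/1.806×10^4)
L = 790 in

L_max ≈ 790 in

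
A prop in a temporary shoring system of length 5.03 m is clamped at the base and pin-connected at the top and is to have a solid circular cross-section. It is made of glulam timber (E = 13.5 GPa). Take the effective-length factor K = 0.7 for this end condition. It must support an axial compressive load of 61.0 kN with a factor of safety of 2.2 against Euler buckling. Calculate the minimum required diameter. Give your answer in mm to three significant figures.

d ≈ 126 mm

Required P_cr = n·P = 2.2 × 61.0 = 134.2 kN
L_e = K·L = 0.7 × 5.03 = 3.521 m
Required I = P_cr·L_e²/(π²E) = 1.342×10^5 × 3.521² / (π² × 1.35×10^10) = 1.249×10^-5 m⁴
I_req = 1.249×10^7 mm⁴
Solid circle: I = πd⁴/64  ⇒  d = (64I/π)^(1/4) = (64×1.249×10^7/π)^(1/4) = 126 mm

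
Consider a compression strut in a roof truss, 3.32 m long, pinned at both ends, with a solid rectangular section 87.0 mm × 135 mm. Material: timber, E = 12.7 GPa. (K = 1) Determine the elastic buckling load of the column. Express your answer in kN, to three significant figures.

P_cr ≈ 84.2 kN

Buckling occurs about the weak axis: I_min = h·b³/12 with b = 87.0 mm (the shorter side).
I_min = 135×87.0³/12 = 7.408×10^6 mm⁴
I = 7.408×10^6 mm⁴ = 7.408×10^-6 m⁴
Effective length L_e = K·L = 1 × 3.32 = 3.320 m
P_cr = π²EI / L_e² = π² × 12.7×10⁹ × 7.408×10^-6 / 3.320² = 8.424×10^4 N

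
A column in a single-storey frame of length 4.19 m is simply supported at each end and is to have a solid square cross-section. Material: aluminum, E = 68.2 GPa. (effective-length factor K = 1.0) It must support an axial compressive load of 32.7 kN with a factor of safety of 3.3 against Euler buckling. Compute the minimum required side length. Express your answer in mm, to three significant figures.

Required P_cr = n·P = 3.3 × 32.7 = 107.9 kN
L_e = K·L = 1 × 4.19 = 4.190 m
Required I = P_cr·L_e²/(π²E) = 1.079×10^5 × 4.190² / (π² × 6.82×10^10) = 2.815×10^-6 m⁴
I_req = 2.815×10^6 mm⁴
Solid square: I = a⁴/12  ⇒  a = (12I)^(1/4) = (12×2.815×10^6)^(1/4) = 76.2 mm

a ≈ 76.2 mm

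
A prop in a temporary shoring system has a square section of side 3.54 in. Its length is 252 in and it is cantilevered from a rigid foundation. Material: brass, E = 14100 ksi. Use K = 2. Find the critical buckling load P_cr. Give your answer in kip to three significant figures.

P_cr ≈ 7.17 kip

I = a⁴/12 = 3.54⁴/12 = 13.09 in⁴
Effective length L_e = K·L = 2 × 252 = 504.0 in
P_cr = π²EI / L_e² = π² × 14100×10³ × 13.09 / 504.0² = 7.170×10^3 lb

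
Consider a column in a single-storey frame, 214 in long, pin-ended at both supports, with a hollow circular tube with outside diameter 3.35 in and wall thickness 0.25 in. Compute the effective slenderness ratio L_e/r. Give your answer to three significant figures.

Inner diameter d_i = 3.35 − 2×0.25 = 2.850 in
I = π(d_o⁴ − d_i⁴)/64 = π(3.35⁴ − 2.850⁴)/64 = 2.944 in⁴
A = 2.435 in²;  r_min = √(I/A) = √(2.944/2.435) = 1.100 in
L_e = K·L = 1 × 214 = 214.0 in
λ = L_e / r_min = 214.00 / 1.100 = 195

λ ≈ 195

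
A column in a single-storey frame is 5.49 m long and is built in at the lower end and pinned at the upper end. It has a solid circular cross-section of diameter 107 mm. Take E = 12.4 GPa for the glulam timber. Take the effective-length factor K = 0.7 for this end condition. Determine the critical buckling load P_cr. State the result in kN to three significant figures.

P_cr ≈ 53.3 kN

I = πd⁴/64 = π×107⁴/64 = 6.434×10^6 mm⁴
I = 6.434×10^6 mm⁴ = 6.434×10^-6 m⁴
Effective length L_e = K·L = 0.7 × 5.49 = 3.843 m
P_cr = π²EI / L_e² = π² × 12.4×10⁹ × 6.434×10^-6 / 3.843² = 5.332×10^4 N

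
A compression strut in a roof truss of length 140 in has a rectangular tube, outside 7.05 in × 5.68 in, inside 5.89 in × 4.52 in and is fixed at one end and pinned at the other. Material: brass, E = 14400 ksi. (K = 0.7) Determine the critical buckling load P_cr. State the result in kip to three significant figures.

Weak-axis I_min = (h_o·b_o³ − h_i·b_i³)/12 with b_o = 5.68, b_i = 4.520 in (shorter outer/inner sides).
I_min = (7.05×5.68³ − 5.890×4.520³)/12 = 62.33 in⁴
Effective length L_e = K·L = 0.7 × 140 = 98.00 in
P_cr = π²EI / L_e² = π² × 14400×10³ × 62.33 / 98.00² = 9.224×10^5 lb

P_cr ≈ 922 kip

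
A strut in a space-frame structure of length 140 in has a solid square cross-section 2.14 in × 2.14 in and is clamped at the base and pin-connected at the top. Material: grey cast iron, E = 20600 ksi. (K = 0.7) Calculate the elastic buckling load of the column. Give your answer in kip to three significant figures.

P_cr ≈ 37.0 kip

I = a⁴/12 = 2.14⁴/12 = 1.748 in⁴
Effective length L_e = K·L = 0.7 × 140 = 98.00 in
P_cr = π²EI / L_e² = π² × 20600×10³ × 1.748 / 98.00² = 3.700×10^4 lb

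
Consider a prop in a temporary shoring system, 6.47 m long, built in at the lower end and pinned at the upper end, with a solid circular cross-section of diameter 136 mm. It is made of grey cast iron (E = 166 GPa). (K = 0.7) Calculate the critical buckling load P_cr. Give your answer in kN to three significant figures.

I = πd⁴/64 = π×136⁴/64 = 1.679×10^7 mm⁴
I = 1.679×10^7 mm⁴ = 1.679×10^-5 m⁴
Effective length L_e = K·L = 0.7 × 6.47 = 4.529 m
P_cr = π²EI / L_e² = π² × 166×10⁹ × 1.679×10^-5 / 4.529² = 1.341×10^6 N

P_cr ≈ 1340 kN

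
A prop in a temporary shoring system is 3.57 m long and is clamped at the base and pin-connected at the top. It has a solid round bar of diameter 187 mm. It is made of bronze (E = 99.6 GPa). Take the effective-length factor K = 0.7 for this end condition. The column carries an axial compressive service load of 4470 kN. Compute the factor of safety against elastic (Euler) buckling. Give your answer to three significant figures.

n ≈ 2.11

I = πd⁴/64 = π×187⁴/64 = 6.003×10^7 mm⁴
I = 6.003×10^7 mm⁴ = 6.003×10^-5 m⁴
Effective length L_e = K·L = 0.7 × 3.57 = 2.499 m
P_cr = π²EI / L_e² = π² × 99.6×10⁹ × 6.003×10^-5 / 2.499² = 9.449×10^6 N
Factor of safety n = P_cr / P = 9448.5 / 4470 = 2.11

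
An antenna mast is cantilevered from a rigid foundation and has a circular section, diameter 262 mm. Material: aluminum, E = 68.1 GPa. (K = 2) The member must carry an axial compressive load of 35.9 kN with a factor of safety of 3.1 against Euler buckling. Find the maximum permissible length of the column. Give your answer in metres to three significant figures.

I = πd⁴/64 = π×262⁴/64 = 2.313×10^8 mm⁴
I = 2.313×10^-4 m⁴
Required critical load P_cr = n·P = 3.1 × 35.9 = 111.3 kN = 1.113×10^5 N
From P_cr = π²EI/(K·L)²:  L = (1/K)·√(π²EI/P_cr) = (1/2)·√(π²×6.81×10^10×2.313×10^-4/1.113×10^5)
L = 18.7 m

L_max ≈ 18.7 m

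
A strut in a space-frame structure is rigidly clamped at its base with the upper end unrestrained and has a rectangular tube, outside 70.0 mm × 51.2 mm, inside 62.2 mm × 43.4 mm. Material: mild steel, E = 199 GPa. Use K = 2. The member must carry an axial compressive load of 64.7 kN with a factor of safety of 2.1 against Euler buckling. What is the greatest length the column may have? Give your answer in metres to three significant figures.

L_max ≈ 1.14 m

Weak-axis I_min = (h_o·b_o³ − h_i·b_i³)/12 with b_o = 51.2, b_i = 43.40 mm (shorter outer/inner sides).
I_min = (70.0×51.2³ − 62.20×43.40³)/12 = 3.592×10^5 mm⁴
I = 3.592×10^-7 m⁴
Required critical load P_cr = n·P = 2.1 × 64.7 = 135.9 kN = 1.359×10^5 N
From P_cr = π²EI/(K·L)²:  L = (1/K)·√(π²EI/P_cr) = (1/2)·√(π²×1.99×10^11×3.592×10^-7/1.359×10^5)
L = 1.14 m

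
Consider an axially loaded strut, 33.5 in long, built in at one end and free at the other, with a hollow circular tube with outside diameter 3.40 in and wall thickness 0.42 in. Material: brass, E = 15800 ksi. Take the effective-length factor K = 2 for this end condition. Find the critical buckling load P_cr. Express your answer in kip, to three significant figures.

P_cr ≈ 155 kip

Inner diameter d_i = 3.40 − 2×0.42 = 2.560 in
I = π(d_o⁴ − d_i⁴)/64 = π(3.40⁴ − 2.560⁴)/64 = 4.451 in⁴
Effective length L_e = K·L = 2 × 33.5 = 67.00 in
P_cr = π²EI / L_e² = π² × 15800×10³ × 4.451 / 67.00² = 1.546×10^5 lb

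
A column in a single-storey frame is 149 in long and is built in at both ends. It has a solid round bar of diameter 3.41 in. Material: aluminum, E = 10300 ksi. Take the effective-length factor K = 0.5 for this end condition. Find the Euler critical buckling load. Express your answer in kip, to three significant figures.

I = πd⁴/64 = π×3.41⁴/64 = 6.637 in⁴
Effective length L_e = K·L = 0.5 × 149 = 74.50 in
P_cr = π²EI / L_e² = π² × 10300×10³ × 6.637 / 74.50² = 1.216×10^5 lb

P_cr ≈ 122 kip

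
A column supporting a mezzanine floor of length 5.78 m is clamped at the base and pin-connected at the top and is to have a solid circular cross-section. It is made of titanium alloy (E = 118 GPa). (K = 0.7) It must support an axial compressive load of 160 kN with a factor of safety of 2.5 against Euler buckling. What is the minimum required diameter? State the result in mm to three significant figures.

d ≈ 103 mm

Required P_cr = n·P = 2.5 × 160 = 400.0 kN
L_e = K·L = 0.7 × 5.78 = 4.046 m
Required I = P_cr·L_e²/(π²E) = 4.000×10^5 × 4.046² / (π² × 1.18×10^11) = 5.623×10^-6 m⁴
I_req = 5.623×10^6 mm⁴
Solid circle: I = πd⁴/64  ⇒  d = (64I/π)^(1/4) = (64×5.623×10^6/π)^(1/4) = 103 mm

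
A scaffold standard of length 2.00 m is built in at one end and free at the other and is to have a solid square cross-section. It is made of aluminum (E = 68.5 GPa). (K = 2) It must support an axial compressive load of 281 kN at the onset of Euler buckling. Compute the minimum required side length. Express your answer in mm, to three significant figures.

a ≈ 94.5 mm

L_e = K·L = 2 × 2.00 = 4.000 m
Required I = P_cr·L_e²/(π²E) = 2.810×10^5 × 4.000² / (π² × 6.85×10^10) = 6.650×10^-6 m⁴
I_req = 6.650×10^6 mm⁴
Solid square: I = a⁴/12  ⇒  a = (12I)^(1/4) = (12×6.650×10^6)^(1/4) = 94.5 mm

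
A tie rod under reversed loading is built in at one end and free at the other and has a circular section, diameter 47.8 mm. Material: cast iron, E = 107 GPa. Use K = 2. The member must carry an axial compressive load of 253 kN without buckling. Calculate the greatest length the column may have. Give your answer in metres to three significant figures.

I = πd⁴/64 = π×47.8⁴/64 = 2.563×10^5 mm⁴
I = 2.563×10^-7 m⁴
At the buckling limit P_cr = P = 2.530×10^5 N
From P_cr = π²EI/(K·L)²:  L = (1/K)·√(π²EI/P_cr) = (1/2)·√(π²×1.07×10^11×2.563×10^-7/2.530×10^5)
L = 0.517 m

L_max ≈ 0.517 m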